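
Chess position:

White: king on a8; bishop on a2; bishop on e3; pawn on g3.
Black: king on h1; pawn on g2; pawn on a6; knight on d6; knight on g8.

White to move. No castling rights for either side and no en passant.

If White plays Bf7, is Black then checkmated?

no

After Bf7: black king on h1; in check: no.
Black is not in check, so this cannot be checkmate.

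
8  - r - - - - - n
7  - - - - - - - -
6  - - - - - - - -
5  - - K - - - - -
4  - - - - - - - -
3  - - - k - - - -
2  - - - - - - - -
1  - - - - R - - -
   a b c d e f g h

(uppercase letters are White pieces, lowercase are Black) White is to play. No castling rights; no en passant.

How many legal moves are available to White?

White to move; king on c5.
In check: no.
Legal moves: Kd6, Kc6, Kd5, Re8, Re7, Re6, Re5, Re4, Re3+, Re2, Rh1, Rg1, Rf1, Rd1+, Rc1, Rb1, Ra1.
Count: 17.

17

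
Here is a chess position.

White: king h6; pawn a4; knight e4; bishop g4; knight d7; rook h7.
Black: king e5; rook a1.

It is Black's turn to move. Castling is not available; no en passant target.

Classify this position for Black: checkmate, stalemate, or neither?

neither

Black to move; black king on e5.
In check: yes, from the white knight on d7.
Legal moves for Black: Kd5, Kf4, Kxe4, Kd4.
Black is in check but has 4 legal moves → neither.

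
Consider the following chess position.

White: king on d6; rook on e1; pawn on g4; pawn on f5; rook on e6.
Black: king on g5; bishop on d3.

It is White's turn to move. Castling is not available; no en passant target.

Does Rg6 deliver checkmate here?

no

After Rg6: black king on g5; in check: yes, from the white rook on g6.
Black has 2 legal replies: Kh4, Kf4.
In check but a legal move exists → not checkmate.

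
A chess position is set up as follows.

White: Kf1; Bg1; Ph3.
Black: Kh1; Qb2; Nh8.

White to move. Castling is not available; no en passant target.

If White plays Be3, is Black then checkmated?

no

After Be3: black king on h1; in check: no.
Black is not in check, so this cannot be checkmate.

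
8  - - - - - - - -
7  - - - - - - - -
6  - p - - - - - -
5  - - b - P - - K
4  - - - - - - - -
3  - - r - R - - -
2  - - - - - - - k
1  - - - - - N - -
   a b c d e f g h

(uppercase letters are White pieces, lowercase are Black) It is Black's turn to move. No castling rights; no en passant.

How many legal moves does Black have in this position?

Black to move; king on h2.
In check: yes, from the white knight on f1.
Legal moves: Kg2, Kh1, Kg1.
Count: 3.

3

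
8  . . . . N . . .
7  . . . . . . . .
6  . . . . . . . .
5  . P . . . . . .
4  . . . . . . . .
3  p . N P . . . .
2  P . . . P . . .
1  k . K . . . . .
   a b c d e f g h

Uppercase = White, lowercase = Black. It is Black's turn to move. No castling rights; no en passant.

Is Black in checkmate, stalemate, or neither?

stalemate

Black to move; black king on a1.
In check: no.
King squares — b1: attacked by Kc1; a2: attacked by Nc3; b2: attacked by Kc1.
Legal moves for Black: none.
Not in check and no legal moves → stalemate.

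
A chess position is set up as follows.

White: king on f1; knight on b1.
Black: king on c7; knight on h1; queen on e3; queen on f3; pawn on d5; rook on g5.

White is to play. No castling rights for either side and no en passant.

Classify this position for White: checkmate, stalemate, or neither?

White to move; white king on f1.
In check: yes, from the black queen on f3.
King squares — e1: attacked by Qe3; g1: attacked by Qe3; e2: attacked by Qe3; f2: attacked by Nh1; g2: attacked by Qf3.
Legal moves for White: none.
In check with no legal moves → checkmate.

checkmate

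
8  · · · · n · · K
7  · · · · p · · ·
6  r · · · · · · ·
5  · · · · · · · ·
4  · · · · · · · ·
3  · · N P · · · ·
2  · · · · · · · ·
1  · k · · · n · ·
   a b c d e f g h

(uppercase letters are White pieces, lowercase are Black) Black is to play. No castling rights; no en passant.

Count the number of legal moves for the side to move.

Black to move; king on b1.
In check: yes, from the white knight on c3.
Legal moves: Kc2, Kb2, Kc1, Ka1.
Count: 4.

4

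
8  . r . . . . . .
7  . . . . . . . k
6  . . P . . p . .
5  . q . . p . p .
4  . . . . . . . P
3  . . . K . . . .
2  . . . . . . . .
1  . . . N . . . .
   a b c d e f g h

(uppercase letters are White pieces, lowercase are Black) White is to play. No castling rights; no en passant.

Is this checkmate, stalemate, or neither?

neither

White to move; white king on d3.
In check: yes, from the black queen on b5.
King squares — c2: available; d2: available; e2: attacked by Qb5; c3: available; e3: available; c4: attacked by Qb5; d4: attacked by Pe5; e4: available.
Legal moves for White: Ke4, Ke3, Kc3, Kd2, Kc2.
White is in check but has 5 legal moves → neither.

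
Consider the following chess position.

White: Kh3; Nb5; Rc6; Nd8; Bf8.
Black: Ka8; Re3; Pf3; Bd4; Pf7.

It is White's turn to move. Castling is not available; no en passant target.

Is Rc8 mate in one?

yes

After Rc8: black king on a8; in check: yes, from the white rook on c8.
King squares — a7: attacked by Nb5; b7: attacked by Nd8; b8: attacked by Rc8.
Black has no legal moves → checkmate.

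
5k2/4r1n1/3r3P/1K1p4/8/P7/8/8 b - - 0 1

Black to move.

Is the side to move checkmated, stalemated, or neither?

neither

Black to move; black king on f8.
In check: no.
Legal moves for Black include: Kg8, Ke8, Kf7, Ne8, Ne6, Nh5, Nf5, Re8, Rf7, Red7, Rc7, Rb7+, Ra7, Ree6, Re5, Re4, Re3, Re2, ... (list truncated; more exist).
Black has legal moves and is not in check → neither.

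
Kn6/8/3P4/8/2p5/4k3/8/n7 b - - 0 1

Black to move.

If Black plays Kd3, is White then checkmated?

no

After Kd3: white king on a8; in check: no.
White is not in check, so this cannot be checkmate.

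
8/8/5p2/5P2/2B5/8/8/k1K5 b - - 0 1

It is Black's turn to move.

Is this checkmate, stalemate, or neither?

stalemate

Black to move; black king on a1.
In check: no.
King squares — b1: attacked by Kc1; a2: attacked by Bc4; b2: attacked by Kc1.
Legal moves for Black: none.
Not in check and no legal moves → stalemate.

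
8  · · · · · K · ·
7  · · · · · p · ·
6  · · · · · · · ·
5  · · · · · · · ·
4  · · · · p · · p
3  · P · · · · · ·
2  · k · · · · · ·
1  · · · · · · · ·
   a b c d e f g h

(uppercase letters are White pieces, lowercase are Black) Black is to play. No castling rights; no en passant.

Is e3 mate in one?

no

After e3: white king on f8; in check: no.
White is not in check, so this cannot be checkmate.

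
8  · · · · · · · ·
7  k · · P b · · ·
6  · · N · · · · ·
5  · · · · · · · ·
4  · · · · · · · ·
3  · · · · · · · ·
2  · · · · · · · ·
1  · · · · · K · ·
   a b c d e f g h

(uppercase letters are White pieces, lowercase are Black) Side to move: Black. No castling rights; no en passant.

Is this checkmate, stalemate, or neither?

Black to move; black king on a7.
In check: yes, from the white knight on c6.
Legal moves for Black: Ka8, Kb7, Kb6, Ka6.
Black is in check but has 4 legal moves → neither.

neither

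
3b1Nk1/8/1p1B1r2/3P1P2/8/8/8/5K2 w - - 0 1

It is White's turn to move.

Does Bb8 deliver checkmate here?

After Bb8: black king on g8; in check: no.
Black is not in check, so this cannot be checkmate.

no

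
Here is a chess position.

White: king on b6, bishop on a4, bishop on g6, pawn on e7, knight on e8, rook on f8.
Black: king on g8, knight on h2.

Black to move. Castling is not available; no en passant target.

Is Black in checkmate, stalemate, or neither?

checkmate

Black to move; black king on g8.
In check: yes, from the white rook on f8.
King squares — f7: attacked by Bg6; g7: attacked by Ne8; h7: attacked by Bg6; f8: attacked by Pe7; h8: attacked by Rf8.
Legal moves for Black: none.
In check with no legal moves → checkmate.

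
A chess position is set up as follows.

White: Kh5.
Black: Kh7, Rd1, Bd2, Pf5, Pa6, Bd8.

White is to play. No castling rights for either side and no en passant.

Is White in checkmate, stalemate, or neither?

stalemate

White to move; white king on h5.
In check: no.
King squares — g4: attacked by Pf5; h4: attacked by Bd8; g5: attacked by Bd2; g6: attacked by Kh7; h6: attacked by Bd2.
Legal moves for White: none.
Not in check and no legal moves → stalemate.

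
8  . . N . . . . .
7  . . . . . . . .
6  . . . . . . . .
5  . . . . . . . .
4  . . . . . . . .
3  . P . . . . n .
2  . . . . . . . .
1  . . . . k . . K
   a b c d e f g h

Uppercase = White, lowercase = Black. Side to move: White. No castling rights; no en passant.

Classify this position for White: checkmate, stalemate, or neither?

White to move; white king on h1.
In check: yes, from the black knight on g3.
Legal moves for White: Kh2, Kg2, Kg1.
White is in check but has 3 legal moves → neither.

neither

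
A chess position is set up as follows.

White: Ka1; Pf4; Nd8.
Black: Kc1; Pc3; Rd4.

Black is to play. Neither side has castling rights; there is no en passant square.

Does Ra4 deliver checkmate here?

After Ra4: white king on a1; in check: yes, from the black rook on a4.
King squares — b1: attacked by Kc1; a2: attacked by Ra4; b2: attacked by Kc1.
White has no legal moves → checkmate.

yes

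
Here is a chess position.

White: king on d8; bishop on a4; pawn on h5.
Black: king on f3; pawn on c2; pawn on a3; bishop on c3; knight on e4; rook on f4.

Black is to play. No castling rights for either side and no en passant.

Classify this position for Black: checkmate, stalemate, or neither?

Black to move; black king on f3.
In check: no.
Legal moves for Black include: Rf8+, Rf7, Rf6, Rf5, Rh4, Rg4, Nf6, Nd6, Ng5, Nc5, Ng3, Nf2, Nd2, Kg4, Kg3, Ke3, Kg2, Kf2, ... (list truncated; more exist).
Black has legal moves and is not in check → neither.

neither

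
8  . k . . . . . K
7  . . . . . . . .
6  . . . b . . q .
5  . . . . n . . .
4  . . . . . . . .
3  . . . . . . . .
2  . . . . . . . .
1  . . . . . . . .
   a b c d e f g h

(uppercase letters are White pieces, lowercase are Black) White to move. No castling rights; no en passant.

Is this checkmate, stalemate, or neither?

White to move; white king on h8.
In check: no.
King squares — g7: attacked by Qg6; h7: attacked by Qg6; g8: attacked by Qg6.
Legal moves for White: none.
Not in check and no legal moves → stalemate.

stalemate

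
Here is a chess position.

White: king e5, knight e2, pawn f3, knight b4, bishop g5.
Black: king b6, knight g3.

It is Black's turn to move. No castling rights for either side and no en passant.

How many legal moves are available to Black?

Black to move; king on b6.
In check: no.
Legal moves: Kc7, Kb7, Ka7, Kc5, Kb5, Ka5, Nh5, Nf5, Ne4, Nxe2, Nh1, Nf1.
Count: 12.

12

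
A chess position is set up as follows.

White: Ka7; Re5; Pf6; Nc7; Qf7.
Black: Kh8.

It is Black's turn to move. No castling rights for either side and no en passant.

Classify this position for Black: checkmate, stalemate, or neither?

Black to move; black king on h8.
In check: no.
King squares — g7: attacked by Pf6; h7: attacked by Qf7; g8: attacked by Qf7.
Legal moves for Black: none.
Not in check and no legal moves → stalemate.

stalemate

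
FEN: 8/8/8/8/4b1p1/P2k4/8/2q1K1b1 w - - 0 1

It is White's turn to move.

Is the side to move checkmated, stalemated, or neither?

checkmate

White to move; white king on e1.
In check: yes, from the black queen on c1.
King squares — d1: attacked by Qc1; f1: attacked by Qc1; d2: attacked by Qc1; e2: attacked by Kd3; f2: attacked by Bg1.
Legal moves for White: none.
In check with no legal moves → checkmate.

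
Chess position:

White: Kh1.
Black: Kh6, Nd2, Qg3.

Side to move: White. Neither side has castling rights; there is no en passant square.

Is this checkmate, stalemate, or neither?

White to move; white king on h1.
In check: no.
King squares — g1: attacked by Qg3; g2: attacked by Qg3; h2: attacked by Qg3.
Legal moves for White: none.
Not in check and no legal moves → stalemate.

stalemate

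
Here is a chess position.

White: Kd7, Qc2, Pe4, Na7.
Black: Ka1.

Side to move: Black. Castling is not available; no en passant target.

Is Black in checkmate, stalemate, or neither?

stalemate

Black to move; black king on a1.
In check: no.
King squares — b1: attacked by Qc2; a2: attacked by Qc2; b2: attacked by Qc2.
Legal moves for Black: none.
Not in check and no legal moves → stalemate.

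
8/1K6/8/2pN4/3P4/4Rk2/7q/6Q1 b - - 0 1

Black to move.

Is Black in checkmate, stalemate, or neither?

checkmate

Black to move; black king on f3.
In check: yes, from the white rook on e3.
King squares — e2: attacked by Re3; f2: attacked by Qg1; g2: attacked by Qg1; e3: attacked by Qg1; g3: attacked by Qg1; e4: attacked by Re3; f4: attacked by Nd5; g4: attacked by Qg1.
Legal moves for Black: none.
In check with no legal moves → checkmate.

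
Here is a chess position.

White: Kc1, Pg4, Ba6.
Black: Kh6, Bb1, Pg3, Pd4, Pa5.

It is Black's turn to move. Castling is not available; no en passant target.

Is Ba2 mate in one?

After Ba2: white king on c1; in check: no.
White is not in check, so this cannot be checkmate.

no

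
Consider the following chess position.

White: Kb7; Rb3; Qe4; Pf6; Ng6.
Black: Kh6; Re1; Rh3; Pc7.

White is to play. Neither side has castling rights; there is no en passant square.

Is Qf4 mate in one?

no

After Qf4: black king on h6; in check: yes, from the white queen on f4.
Black has 3 legal replies: Kh7, Kxg6, Kh5.
In check but a legal move exists → not checkmate.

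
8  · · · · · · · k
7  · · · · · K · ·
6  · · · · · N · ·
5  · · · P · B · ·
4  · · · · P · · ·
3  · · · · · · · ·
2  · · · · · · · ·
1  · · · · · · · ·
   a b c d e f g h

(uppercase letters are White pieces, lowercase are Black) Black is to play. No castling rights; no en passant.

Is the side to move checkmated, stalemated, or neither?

Black to move; black king on h8.
In check: no.
King squares — g7: attacked by Kf7; h7: attacked by Bf5; g8: attacked by Nf6.
Legal moves for Black: none.
Not in check and no legal moves → stalemate.

stalemate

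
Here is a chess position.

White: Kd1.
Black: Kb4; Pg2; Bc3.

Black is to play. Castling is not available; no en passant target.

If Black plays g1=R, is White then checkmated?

After g1=R: white king on d1; in check: yes, from the black rook on g1.
White has 2 legal replies: Ke2, Kc2.
In check but a legal move exists → not checkmate.

no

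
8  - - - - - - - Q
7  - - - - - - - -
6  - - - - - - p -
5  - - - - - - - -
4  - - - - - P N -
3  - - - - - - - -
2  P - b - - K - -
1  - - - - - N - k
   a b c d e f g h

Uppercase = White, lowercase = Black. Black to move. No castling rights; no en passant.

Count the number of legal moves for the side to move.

0

Black to move; king on h1.
In check: yes, from the white queen on h8.
Legal moves: none.
Count: 0.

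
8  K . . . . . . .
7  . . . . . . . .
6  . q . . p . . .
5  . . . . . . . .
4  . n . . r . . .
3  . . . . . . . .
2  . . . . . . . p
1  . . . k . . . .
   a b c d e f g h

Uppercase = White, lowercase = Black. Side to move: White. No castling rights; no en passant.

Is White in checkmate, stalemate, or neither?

stalemate

White to move; white king on a8.
In check: no.
King squares — a7: attacked by Qb6; b7: attacked by Qb6; b8: attacked by Qb6.
Legal moves for White: none.
Not in check and no legal moves → stalemate.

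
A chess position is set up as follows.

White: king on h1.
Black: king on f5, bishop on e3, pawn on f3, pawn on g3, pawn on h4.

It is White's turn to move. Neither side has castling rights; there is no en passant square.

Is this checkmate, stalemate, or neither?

stalemate

White to move; white king on h1.
In check: no.
King squares — g1: attacked by Be3; g2: attacked by Pf3; h2: attacked by Pg3.
Legal moves for White: none.
Not in check and no legal moves → stalemate.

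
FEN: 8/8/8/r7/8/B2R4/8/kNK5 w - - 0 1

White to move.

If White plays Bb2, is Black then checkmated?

no

After Bb2: black king on a1; in check: yes, from the white bishop on b2.
Black has 1 legal reply: Ka2.
In check but a legal move exists → not checkmate.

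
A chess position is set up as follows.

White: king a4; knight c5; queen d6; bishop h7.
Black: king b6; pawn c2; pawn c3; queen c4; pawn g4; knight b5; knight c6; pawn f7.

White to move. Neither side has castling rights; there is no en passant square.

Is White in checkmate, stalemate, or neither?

checkmate

White to move; white king on a4.
In check: yes, from the black queen on c4.
King squares — a3: attacked by Nb5; b3: attacked by Qc4; b4: attacked by Qc4; a5: attacked by Kb6; b5: attacked by Qc4.
Legal moves for White: none.
In check with no legal moves → checkmate.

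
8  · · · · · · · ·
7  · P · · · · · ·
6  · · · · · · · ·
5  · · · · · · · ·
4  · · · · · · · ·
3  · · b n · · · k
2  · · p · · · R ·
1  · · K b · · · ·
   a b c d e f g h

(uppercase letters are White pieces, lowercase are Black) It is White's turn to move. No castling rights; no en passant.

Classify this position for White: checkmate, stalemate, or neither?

checkmate

White to move; white king on c1.
In check: yes, from the black knight on d3.
King squares — b1: attacked by Pc2; d1: attacked by Pc2; b2: attacked by Bc3; c2: attacked by Bd1; d2: attacked by Bc3.
Legal moves for White: none.
In check with no legal moves → checkmate.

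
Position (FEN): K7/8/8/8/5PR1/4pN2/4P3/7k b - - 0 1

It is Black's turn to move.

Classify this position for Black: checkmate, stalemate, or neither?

stalemate

Black to move; black king on h1.
In check: no.
King squares — g1: attacked by Nf3; g2: attacked by Rg4; h2: attacked by Nf3.
Legal moves for Black: none.
Not in check and no legal moves → stalemate.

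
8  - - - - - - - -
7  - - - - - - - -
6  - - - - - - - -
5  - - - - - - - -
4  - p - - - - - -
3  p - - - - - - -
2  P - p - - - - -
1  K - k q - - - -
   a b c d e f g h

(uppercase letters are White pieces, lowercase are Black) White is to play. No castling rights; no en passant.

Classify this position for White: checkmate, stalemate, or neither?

White to move; white king on a1.
In check: no.
King squares — b1: attacked by Kc1; a2: own pawn; b2: attacked by Kc1.
Legal moves for White: none.
Not in check and no legal moves → stalemate.

stalemate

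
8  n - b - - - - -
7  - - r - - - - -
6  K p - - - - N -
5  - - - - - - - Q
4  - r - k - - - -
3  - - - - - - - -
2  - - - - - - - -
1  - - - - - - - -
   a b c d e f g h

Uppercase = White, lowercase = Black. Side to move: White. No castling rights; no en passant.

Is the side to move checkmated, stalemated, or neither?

White to move; white king on a6.
In check: yes, from the black bishop on c8.
King squares — a5: attacked by Pb6; b5: attacked by Rb4; b6: attacked by Rb4; a7: attacked by Rc7; b7: attacked by Rc7.
Legal moves for White: none.
In check with no legal moves → checkmate.

checkmate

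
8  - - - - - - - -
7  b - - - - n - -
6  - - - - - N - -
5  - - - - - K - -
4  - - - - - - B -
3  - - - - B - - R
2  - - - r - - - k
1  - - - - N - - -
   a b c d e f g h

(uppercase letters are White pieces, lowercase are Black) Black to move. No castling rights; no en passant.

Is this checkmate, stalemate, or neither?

Black to move; black king on h2.
In check: yes, from the white rook on h3.
King squares — g1: attacked by Be3; h1: attacked by Rh3; g2: attacked by Ne1; g3: attacked by Rh3; h3: attacked by Bg4.
Legal moves for Black: none.
In check with no legal moves → checkmate.

checkmate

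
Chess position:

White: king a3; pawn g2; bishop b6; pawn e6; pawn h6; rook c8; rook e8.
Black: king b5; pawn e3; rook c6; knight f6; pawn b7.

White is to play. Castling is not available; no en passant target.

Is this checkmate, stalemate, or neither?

neither

White to move; white king on a3.
In check: no.
Legal moves for White include: Rh8, Rg8, Rf8, Red8, Re7, Rcd8, Rb8, Ra8, Rc7, Rxc6, Bd8, Bc7, Ba7, Bc5, Ba5, Bd4, Bxe3, Kb3, ... (list truncated; more exist).
White has legal moves and is not in check → neither.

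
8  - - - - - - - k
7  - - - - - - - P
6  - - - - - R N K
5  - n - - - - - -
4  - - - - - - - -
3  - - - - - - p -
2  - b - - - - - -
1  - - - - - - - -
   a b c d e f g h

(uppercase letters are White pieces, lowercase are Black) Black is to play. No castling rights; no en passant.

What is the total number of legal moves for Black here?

Black to move; king on h8.
In check: yes, from the white knight on g6.
Legal moves: none.
Count: 0.

0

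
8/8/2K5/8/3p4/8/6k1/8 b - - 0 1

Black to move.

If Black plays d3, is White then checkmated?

After d3: white king on c6; in check: no.
White is not in check, so this cannot be checkmate.

no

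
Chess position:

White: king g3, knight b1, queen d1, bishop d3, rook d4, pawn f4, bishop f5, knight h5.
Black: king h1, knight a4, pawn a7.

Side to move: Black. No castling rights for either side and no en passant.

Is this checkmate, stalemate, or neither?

Black to move; black king on h1.
In check: yes, from the white queen on d1.
King squares — g1: attacked by Qd1; g2: attacked by Kg3; h2: attacked by Kg3.
Legal moves for Black: none.
In check with no legal moves → checkmate.

checkmate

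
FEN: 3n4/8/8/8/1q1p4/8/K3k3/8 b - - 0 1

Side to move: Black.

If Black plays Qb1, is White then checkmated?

After Qb1: white king on a2; in check: yes, from the black queen on b1.
White has 2 legal replies: Ka3, Kxb1.
In check but a legal move exists → not checkmate.

no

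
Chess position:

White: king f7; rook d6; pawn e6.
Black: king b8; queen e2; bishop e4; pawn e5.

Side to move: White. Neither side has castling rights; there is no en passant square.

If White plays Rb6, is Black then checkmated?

no

After Rb6: black king on b8; in check: yes, from the white rook on b6.
Black has 5 legal replies: Kc8, Ka8, Kc7, Ka7, Bb7.
In check but a legal move exists → not checkmate.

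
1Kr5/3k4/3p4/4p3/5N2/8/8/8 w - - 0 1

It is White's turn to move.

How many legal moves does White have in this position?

2

White to move; king on b8.
In check: yes, from the black rook on c8.
Legal moves: Kb7, Ka7.
Count: 2.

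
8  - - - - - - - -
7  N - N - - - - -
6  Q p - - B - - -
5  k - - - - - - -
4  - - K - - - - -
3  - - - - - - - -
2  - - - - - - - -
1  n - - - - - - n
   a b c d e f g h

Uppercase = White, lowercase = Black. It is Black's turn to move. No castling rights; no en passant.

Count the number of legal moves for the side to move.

0

Black to move; king on a5.
In check: yes, from the white queen on a6.
Legal moves: none.
Count: 0.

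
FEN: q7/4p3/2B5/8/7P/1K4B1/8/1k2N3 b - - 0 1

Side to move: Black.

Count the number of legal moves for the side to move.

Black to move; king on b1.
In check: no.
Legal moves: Qh8, Qg8+, Qf8, Qe8, Qd8, Qc8, Qb8+, Qb7+, Qa7, Qxc6, Qa6, Qa5, Qa4+, Qa3+, Qa2+, Qa1, Kc1, Ka1, e6, e5.
Count: 20.

20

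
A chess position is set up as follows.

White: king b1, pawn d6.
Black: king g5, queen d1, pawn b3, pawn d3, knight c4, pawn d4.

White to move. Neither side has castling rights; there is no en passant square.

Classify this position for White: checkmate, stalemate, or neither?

White to move; white king on b1.
In check: yes, from the black queen on d1.
King squares — a1: attacked by Qd1; c1: attacked by Qd1; a2: attacked by Pb3; b2: attacked by Nc4; c2: attacked by Qd1.
Legal moves for White: none.
In check with no legal moves → checkmate.

checkmate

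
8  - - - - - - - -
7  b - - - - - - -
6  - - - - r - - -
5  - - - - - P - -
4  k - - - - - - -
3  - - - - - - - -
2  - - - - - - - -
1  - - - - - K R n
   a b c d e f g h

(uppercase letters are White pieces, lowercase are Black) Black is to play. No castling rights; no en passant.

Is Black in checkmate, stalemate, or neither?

neither

Black to move; black king on a4.
In check: no.
Legal moves for Black include: Bb8, Bb6, Bc5, Bd4, Be3, Bf2, Bxg1, Re8, Re7, Rh6, Rg6, Rf6, Rd6, Rc6, Rb6, Ra6, Re5, Re4, ... (list truncated; more exist).
Black has legal moves and is not in check → neither.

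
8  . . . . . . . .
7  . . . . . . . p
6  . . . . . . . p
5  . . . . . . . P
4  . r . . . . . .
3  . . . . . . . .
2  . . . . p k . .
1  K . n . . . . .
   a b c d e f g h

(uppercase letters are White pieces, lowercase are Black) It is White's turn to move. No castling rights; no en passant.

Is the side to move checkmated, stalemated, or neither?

stalemate

White to move; white king on a1.
In check: no.
King squares — b1: attacked by Rb4; a2: attacked by Nc1; b2: attacked by Rb4.
Legal moves for White: none.
Not in check and no legal moves → stalemate.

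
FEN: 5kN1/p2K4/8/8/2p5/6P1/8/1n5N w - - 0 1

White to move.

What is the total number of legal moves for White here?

White to move; king on d7.
In check: no.
Legal moves: Ne7, Nh6, Nf6, Kd8, Kc8, Kc7, Ke6, Kd6, Kc6, Nf2, g4.
Count: 11.

11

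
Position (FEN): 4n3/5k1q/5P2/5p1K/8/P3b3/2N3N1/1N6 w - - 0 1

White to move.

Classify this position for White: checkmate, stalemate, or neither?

checkmate

White to move; white king on h5.
In check: yes, from the black queen on h7.
King squares — g4: attacked by Pf5; h4: attacked by Qh7; g5: attacked by Be3; g6: attacked by Kf7; h6: attacked by Be3.
Legal moves for White: none.
In check with no legal moves → checkmate.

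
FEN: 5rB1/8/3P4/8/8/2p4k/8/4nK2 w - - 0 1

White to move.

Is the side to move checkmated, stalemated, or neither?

White to move; white king on f1.
In check: yes, from the black rook on f8.
Legal moves for White: Ke2, Kg1, Kxe1, Bf7.
White is in check but has 4 legal moves → neither.

neither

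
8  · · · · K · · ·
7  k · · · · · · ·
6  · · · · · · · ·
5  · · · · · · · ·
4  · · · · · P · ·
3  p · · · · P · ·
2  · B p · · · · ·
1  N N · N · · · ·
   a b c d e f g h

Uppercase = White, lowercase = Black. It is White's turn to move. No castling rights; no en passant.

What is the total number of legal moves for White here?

White to move; king on e8.
In check: no.
Legal moves: Kf8, Kd8, Kf7, Ke7, Kd7, Bh8, Bg7, Bf6, Be5, Bd4+, Bc3, Bxa3, Bc1, Ne3, Ndc3, Nf2, Nbc3, Nxa3, Nd2, Nb3, Nxc2, f5.
Count: 22.

22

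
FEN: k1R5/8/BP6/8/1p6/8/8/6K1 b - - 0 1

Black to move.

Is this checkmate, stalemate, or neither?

Black to move; black king on a8.
In check: yes, from the white rook on c8.
King squares — a7: attacked by Pb6; b7: attacked by Ba6; b8: attacked by Rc8.
Legal moves for Black: none.
In check with no legal moves → checkmate.

checkmate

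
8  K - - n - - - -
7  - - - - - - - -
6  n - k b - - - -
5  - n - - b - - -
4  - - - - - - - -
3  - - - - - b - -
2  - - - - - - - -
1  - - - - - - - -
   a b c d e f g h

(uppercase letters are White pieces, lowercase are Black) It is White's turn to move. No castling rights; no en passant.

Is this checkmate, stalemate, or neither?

stalemate

White to move; white king on a8.
In check: no.
King squares — a7: attacked by Nb5; b7: attacked by Kc6; b8: attacked by Na6.
Legal moves for White: none.
Not in check and no legal moves → stalemate.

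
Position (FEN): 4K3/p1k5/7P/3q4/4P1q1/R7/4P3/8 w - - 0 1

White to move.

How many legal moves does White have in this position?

19

White to move; king on e8.
In check: no.
Legal moves: Kf8, Ke7, Rxa7+, Ra6, Ra5, Ra4, Rh3, Rg3, Rf3, Re3, Rd3, Rc3+, Rb3, Ra2, Ra1, exd5, h7, e5, e3.
Count: 19.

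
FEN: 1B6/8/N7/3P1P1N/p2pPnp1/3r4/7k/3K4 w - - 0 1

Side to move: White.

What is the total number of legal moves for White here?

White to move; king on d1.
In check: yes, from the black rook on d3.
Legal moves: Kc2, Ke1, Kc1.
Count: 3.

3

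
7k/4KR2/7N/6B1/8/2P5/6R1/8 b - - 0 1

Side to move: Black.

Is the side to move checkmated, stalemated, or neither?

stalemate

Black to move; black king on h8.
In check: no.
King squares — g7: attacked by Rf7; h7: attacked by Rf7; g8: attacked by Nh6.
Legal moves for Black: none.
Not in check and no legal moves → stalemate.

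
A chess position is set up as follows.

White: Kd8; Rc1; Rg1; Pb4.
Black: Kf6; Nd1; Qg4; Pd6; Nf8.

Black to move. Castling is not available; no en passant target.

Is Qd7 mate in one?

yes

After Qd7: white king on d8; in check: yes, from the black queen on d7.
King squares — c7: attacked by Qd7; d7: attacked by Nf8; e7: attacked by Kf6; c8: attacked by Qd7; e8: attacked by Qd7.
White has no legal moves → checkmate.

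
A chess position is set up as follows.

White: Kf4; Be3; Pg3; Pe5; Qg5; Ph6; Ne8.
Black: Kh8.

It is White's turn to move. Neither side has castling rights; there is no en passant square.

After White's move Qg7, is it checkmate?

yes

After Qg7: black king on h8; in check: yes, from the white queen on g7.
King squares — g7: attacked by Ph6; h7: attacked by Qg7; g8: attacked by Qg7.
Black has no legal moves → checkmate.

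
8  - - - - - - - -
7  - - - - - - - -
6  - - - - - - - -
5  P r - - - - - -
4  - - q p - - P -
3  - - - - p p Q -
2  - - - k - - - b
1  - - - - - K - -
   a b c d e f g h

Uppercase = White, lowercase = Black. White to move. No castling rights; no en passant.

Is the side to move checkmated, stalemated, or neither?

checkmate

White to move; white king on f1.
In check: yes, from the black queen on c4.
King squares — e1: attacked by Kd2; g1: attacked by Bh2; e2: attacked by Kd2; f2: attacked by Pe3; g2: attacked by Pf3.
Legal moves for White: none.
In check with no legal moves → checkmate.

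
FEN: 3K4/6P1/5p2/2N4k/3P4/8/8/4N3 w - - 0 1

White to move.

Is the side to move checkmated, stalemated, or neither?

neither

White to move; white king on d8.
In check: no.
Legal moves for White include: Ke8, Kc8, Ke7, Kd7, Kc7, Nd7, Nb7, Ne6, Na6, Ne4, Na4, Ncd3, Nb3, Nf3, Ned3, Ng2, Nc2, g8=Q, ... (list truncated; more exist).
White has legal moves and is not in check → neither.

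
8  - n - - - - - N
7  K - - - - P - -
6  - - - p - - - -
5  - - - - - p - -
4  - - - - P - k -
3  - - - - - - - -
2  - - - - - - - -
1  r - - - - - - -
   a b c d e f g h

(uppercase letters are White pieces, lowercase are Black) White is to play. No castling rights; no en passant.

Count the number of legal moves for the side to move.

White to move; king on a7.
In check: yes, from the black rook on a1.
Legal moves: Kxb8, Kb7, Kb6.
Count: 3.

3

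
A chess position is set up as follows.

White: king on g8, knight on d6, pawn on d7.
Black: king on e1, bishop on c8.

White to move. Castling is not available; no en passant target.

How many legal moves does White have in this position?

21

White to move; king on g8.
In check: no.
Legal moves: Kh8, Kf8, Kh7, Kg7, Kf7, Ne8, Nxc8, Nf7, Nb7, Nf5, Nb5, Ne4, Nc4, dxc8=Q, dxc8=R, dxc8=B, dxc8=N, d8=Q, d8=R, d8=B, d8=N.
Count: 21.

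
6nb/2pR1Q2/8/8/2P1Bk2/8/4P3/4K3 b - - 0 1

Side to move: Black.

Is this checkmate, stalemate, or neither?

Black to move; black king on f4.
In check: yes, from the white queen on f7.
King squares — e3: available; f3: attacked by Pe2; g3: available; e4: available; g4: available; e5: available; f5: attacked by Be4; g5: available.
Legal moves for Black: Kg5, Ke5, Kg4, Kxe4, Kg3, Ke3, Bf6, Nf6.
Black is in check but has 8 legal moves → neither.

neither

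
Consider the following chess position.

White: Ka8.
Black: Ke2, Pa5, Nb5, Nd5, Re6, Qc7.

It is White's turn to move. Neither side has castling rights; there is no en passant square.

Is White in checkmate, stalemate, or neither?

White to move; white king on a8.
In check: no.
King squares — a7: attacked by Nb5; b7: attacked by Qc7; b8: attacked by Qc7.
Legal moves for White: none.
Not in check and no legal moves → stalemate.

stalemate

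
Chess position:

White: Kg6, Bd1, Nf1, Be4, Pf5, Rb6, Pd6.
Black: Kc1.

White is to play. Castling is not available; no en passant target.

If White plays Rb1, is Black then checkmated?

After Rb1: black king on c1; in check: yes, from the white rook on b1.
King squares — b1: attacked by Be4; d1: attacked by Rb1; b2: attacked by Rb1; c2: attacked by Bd1; d2: attacked by Nf1.
Black has no legal moves → checkmate.

yes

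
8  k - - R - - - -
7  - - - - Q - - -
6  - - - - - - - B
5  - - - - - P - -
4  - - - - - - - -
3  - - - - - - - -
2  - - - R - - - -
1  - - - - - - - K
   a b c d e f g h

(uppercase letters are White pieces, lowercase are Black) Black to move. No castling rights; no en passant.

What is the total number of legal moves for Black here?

0

Black to move; king on a8.
In check: yes, from the white rook on d8.
Legal moves: none.
Count: 0.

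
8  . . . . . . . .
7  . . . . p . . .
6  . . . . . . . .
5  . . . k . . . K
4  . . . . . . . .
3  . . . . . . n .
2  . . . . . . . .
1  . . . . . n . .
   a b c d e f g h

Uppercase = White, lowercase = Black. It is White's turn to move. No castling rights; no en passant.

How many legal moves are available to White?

5

White to move; king on h5.
In check: yes, from the black knight on g3.
Legal moves: Kh6, Kg6, Kg5, Kh4, Kg4.
Count: 5.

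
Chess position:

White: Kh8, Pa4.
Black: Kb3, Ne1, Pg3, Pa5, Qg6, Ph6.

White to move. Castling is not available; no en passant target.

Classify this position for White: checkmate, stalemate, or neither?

White to move; white king on h8.
In check: no.
King squares — g7: attacked by Qg6; h7: attacked by Qg6; g8: attacked by Qg6.
Legal moves for White: none.
Not in check and no legal moves → stalemate.

stalemate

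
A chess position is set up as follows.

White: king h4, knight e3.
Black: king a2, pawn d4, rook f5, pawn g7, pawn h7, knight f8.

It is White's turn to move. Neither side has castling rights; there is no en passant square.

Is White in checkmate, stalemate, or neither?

neither

White to move; white king on h4.
In check: no.
Legal moves for White: Kg4, Kh3, Kg3, Nxf5, Nd5, Ng4, Nc4, Ng2, Nc2, Nf1, Nd1.
White has 11 legal moves and is not in check → neither.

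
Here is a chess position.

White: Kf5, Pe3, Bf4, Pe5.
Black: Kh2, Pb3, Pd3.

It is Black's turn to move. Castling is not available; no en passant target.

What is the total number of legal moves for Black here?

Black to move; king on h2.
In check: yes, from the white bishop on f4.
Legal moves: Kh3, Kg2, Kh1, Kg1.
Count: 4.

4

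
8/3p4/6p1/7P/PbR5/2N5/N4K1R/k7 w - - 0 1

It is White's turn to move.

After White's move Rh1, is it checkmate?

no

After Rh1: black king on a1; in check: yes, from the white rook on h1.
Black has 1 legal reply: Kb2.
In check but a legal move exists → not checkmate.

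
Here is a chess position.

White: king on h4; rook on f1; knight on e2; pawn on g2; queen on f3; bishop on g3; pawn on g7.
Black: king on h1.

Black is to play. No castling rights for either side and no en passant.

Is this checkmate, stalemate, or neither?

Black to move; black king on h1.
In check: yes, from the white rook on f1.
King squares — g1: attacked by Rf1; g2: attacked by Qf3; h2: attacked by Bg3.
Legal moves for Black: none.
In check with no legal moves → checkmate.

checkmate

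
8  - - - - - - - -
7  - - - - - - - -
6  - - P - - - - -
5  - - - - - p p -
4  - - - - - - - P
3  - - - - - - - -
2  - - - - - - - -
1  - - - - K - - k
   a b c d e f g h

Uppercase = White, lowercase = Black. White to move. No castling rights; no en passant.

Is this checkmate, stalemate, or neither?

neither

White to move; white king on e1.
In check: no.
Legal moves for White: Kf2, Ke2, Kd2, Kf1, Kd1, hxg5, c7, h5.
White has 8 legal moves and is not in check → neither.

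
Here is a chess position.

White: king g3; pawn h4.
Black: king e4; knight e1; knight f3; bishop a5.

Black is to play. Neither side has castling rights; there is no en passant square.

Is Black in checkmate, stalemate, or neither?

Black to move; black king on e4.
In check: no.
Legal moves for Black include: Bd8, Bc7+, Bb6, Bb4, Bc3, Bd2, Kf5, Ke5, Kd5, Kd4, Ke3, Kd3, Ng5, Ne5, Nxh4, Nd4, Nh2, Nd2, ... (list truncated; more exist).
Black has legal moves and is not in check → neither.

neither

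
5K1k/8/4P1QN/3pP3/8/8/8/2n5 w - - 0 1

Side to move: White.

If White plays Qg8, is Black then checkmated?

yes

After Qg8: black king on h8; in check: yes, from the white queen on g8.
King squares — g7: attacked by Kf8; h7: attacked by Qg8; g8: attacked by Nh6.
Black has no legal moves → checkmate.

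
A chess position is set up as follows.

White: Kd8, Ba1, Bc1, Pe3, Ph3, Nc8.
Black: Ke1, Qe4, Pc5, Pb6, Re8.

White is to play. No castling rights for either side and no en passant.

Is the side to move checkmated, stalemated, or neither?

neither

White to move; white king on d8.
In check: yes, from the black rook on e8.
Legal moves for White: Kd7, Kc7.
White is in check but has 2 legal moves → neither.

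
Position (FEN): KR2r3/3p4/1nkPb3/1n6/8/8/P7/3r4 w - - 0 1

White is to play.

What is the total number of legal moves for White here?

0

White to move; king on a8.
In check: yes, from the black knight on b6.
Legal moves: none.
Count: 0.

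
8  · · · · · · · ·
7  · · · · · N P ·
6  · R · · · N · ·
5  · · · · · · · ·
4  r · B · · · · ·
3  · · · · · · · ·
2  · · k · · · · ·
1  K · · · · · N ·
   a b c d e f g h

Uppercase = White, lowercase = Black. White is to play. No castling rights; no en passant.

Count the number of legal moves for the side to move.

White to move; king on a1.
In check: yes, from the black rook on a4.
Legal moves: Ba2.
Count: 1.

1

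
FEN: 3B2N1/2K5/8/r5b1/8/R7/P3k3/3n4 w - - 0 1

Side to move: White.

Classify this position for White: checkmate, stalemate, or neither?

White to move; white king on c7.
In check: no.
Legal moves for White include: Ne7, Nh6, Nf6, Be7, Bf6, Bxg5, Kc8, Kb8, Kd7, Kb7, Kd6, Kc6, Kb6, Rxa5, Ra4, Rh3, Rg3, Rf3, ... (list truncated; more exist).
White has legal moves and is not in check → neither.

neither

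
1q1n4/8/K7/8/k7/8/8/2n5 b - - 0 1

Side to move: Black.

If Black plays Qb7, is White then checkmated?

yes

After Qb7: white king on a6; in check: yes, from the black queen on b7.
King squares — a5: attacked by Ka4; b5: attacked by Ka4; b6: attacked by Qb7; a7: attacked by Qb7; b7: attacked by Nd8.
White has no legal moves → checkmate.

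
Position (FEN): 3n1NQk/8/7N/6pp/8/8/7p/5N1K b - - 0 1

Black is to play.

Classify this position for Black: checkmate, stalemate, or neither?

Black to move; black king on h8.
In check: yes, from the white queen on g8.
King squares — g7: attacked by Qg8; h7: attacked by Nf8; g8: attacked by Nh6.
Legal moves for Black: none.
In check with no legal moves → checkmate.

checkmate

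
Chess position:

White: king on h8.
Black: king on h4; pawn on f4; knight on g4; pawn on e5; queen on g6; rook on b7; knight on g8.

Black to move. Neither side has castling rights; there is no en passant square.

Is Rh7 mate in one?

yes

After Rh7: white king on h8; in check: yes, from the black rook on h7.
King squares — g7: attacked by Qg6; h7: attacked by Qg6; g8: attacked by Qg6.
White has no legal moves → checkmate.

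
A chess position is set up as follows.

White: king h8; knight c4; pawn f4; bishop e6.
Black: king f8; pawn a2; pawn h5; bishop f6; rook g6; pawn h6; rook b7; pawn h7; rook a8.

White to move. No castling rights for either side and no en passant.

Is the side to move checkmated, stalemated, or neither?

White to move; white king on h8.
In check: yes, from the black bishop on f6.
King squares — g7: attacked by Bf6; h7: attacked by Rb7; g8: attacked by Rg6.
Legal moves for White: none.
In check with no legal moves → checkmate.

checkmate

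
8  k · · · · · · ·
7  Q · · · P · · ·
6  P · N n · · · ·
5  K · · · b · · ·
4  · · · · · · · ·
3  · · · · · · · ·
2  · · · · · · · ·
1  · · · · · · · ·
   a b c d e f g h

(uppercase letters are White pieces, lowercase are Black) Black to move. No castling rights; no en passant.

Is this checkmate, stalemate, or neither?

Black to move; black king on a8.
In check: yes, from the white queen on a7.
King squares — a7: attacked by Nc6; b7: attacked by Pa6; b8: attacked by Nc6.
Legal moves for Black: none.
In check with no legal moves → checkmate.

checkmate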